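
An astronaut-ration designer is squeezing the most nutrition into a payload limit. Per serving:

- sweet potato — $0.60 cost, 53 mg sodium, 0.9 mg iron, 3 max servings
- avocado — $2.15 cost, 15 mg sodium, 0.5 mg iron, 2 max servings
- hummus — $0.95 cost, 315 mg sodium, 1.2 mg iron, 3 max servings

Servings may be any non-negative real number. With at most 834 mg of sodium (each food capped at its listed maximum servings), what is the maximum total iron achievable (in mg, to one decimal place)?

6.2 mg

Iron per mg sodium: avocado 0.03333, sweet potato 0.01698, hummus 0.00381.
Take 2 servings of avocado: uses 30 mg sodium, +1.0 mg iron (running total 1.0 mg).
Take 3 servings of sweet potato: uses 159 mg sodium, +2.7 mg iron (running total 3.7 mg).
Take 2.048 servings of hummus: uses 645 mg sodium, +2.5 mg iron (running total 6.2 mg).
Filling greedily by iron-per-mg sodium is optimal for one linear limit, giving 6.2 mg.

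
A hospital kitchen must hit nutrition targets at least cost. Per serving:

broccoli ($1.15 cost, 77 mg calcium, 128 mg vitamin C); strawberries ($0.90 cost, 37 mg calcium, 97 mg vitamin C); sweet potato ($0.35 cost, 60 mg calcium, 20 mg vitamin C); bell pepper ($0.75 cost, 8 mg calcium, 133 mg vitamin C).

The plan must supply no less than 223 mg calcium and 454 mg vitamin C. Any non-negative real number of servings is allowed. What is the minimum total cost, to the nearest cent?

$3.35

A basic optimal solution has at most two foods positive. Try each food alone and each pair with both targets met exactly.
broccoli only: max(223/77, 454/128) = 3.547 servings → $4.08.
strawberries only: max(223/37, 454/97) = 6.027 servings → $5.42.
sweet potato only: max(223/60, 454/20) = 22.7 servings → $7.95.
bell pepper only: max(223/8, 454/133) = 27.88 servings → $20.91.
broccoli + strawberries with both tight: 1.768 servings and 2.347 servings → $4.15.
broccoli + sweet potato: intersection lies outside the first quadrant.
broccoli + bell pepper with both tight: 2.824 servings and 0.6959 servings → $3.77.
strawberries + sweet potato with both tight: 4.484 servings and 0.9514 servings → $4.37.
strawberries + bell pepper with both targets exact would need a negative amount; discard.
sweet potato + bell pepper with both tight: 3.328 servings and 2.913 servings → $3.35.
Cheapest feasible corner: $3.35.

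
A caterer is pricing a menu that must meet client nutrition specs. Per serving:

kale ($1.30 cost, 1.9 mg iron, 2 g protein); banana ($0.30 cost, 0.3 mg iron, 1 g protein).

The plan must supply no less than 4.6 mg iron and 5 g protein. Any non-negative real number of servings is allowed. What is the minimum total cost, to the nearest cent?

$3.17

At the optimum either one food covers both requirements or two foods hit both targets exactly; no other combination can be cheaper.
kale only: max(4.6/1.9, 5/2) = 2.5 servings → $3.25.
banana only: max(4.6/0.3, 5/1) = 15.33 servings → $4.60.
kale + banana with both tight: 2.385 servings and 0.2308 servings → $3.17.
The minimum over all feasible corners is $3.17.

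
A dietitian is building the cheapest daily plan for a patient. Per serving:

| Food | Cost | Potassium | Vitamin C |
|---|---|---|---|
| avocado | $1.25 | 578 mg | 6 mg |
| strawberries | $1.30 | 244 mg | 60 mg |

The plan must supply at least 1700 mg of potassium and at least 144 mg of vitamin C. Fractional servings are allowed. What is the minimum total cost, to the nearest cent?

$5.37

Two binding constraints pin down two serving amounts, so the optimal mix uses at most two foods. The candidates are each food alone (scaled to the tighter of potassium/vitamin C) and each pair with both constraints tight.
avocado only: max(1700/578, 144/6) = 24 servings → $30.00.
strawberries only: max(1700/244, 144/60) = 6.967 servings → $9.06.
avocado + strawberries with both tight: 2.013 servings and 2.199 servings → $5.37.
The minimum over all feasible corners is $5.37.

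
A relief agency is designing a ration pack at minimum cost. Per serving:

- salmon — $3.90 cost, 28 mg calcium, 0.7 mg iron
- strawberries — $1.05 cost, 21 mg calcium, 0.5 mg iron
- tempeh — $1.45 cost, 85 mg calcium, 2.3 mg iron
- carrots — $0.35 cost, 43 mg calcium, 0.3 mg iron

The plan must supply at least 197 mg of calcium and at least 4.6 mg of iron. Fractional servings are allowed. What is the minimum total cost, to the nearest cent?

$3.04

Two binding constraints pin down two serving amounts, so the optimal mix uses at most two foods. The candidates are each food alone (scaled to the tighter of calcium/iron) and each pair with both constraints tight.
salmon only: max(197/28, 4.6/0.7) = 7.036 servings → $27.44.
strawberries only: max(197/21, 4.6/0.5) = 9.381 servings → $9.85.
tempeh only: max(197/85, 4.6/2.3) = 2.318 servings → $3.36.
carrots only: max(197/43, 4.6/0.3) = 15.33 servings → $5.37.
salmon + strawberries: the both-tight solution has a negative serving — not a feasible corner.
salmon + tempeh with both targets exact would need a negative amount; discard.
salmon + carrots with both tight: 6.392 servings and 0.4194 servings → $25.07.
strawberries + tempeh: the both-tight solution has a negative serving — not a feasible corner.
strawberries + carrots with both tight: 9.125 servings and 0.125 servings → $9.62.
tempeh + carrots with both tight: 1.89 servings and 0.846 servings → $3.04.
The minimum over all feasible corners is $3.04.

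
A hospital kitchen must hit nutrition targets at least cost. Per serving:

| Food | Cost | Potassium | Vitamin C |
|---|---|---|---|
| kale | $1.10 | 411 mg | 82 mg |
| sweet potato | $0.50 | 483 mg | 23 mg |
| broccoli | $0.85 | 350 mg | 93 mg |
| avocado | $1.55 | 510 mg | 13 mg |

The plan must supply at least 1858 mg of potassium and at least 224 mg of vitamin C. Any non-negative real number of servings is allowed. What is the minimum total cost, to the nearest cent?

The cheapest plan sits at a corner of the feasible region — with two constraints it uses at most two foods.
kale only: max(1858/411, 224/82) = 4.521 servings → $4.97.
sweet potato only: max(1858/483, 224/23) = 9.739 servings → $4.87.
broccoli only: max(1858/350, 224/93) = 5.309 servings → $4.51.
avocado only: max(1858/510, 224/13) = 17.23 servings → $26.71.
kale + sweet potato with both tight: 2.171 servings and 2 servings → $3.39.
kale + broccoli with both targets exact would need a negative amount; discard.
kale + avocado with both tight: 2.47 servings and 1.653 servings → $5.28.
sweet potato + broccoli with both tight: 2.56 servings and 1.775 servings → $2.79.
sweet potato + avocado: the both-tight solution has a negative serving — not a feasible corner.
broccoli + avocado with both tight: 2.101 servings and 2.201 servings → $5.20.
Cheapest feasible corner: $2.79.

$2.79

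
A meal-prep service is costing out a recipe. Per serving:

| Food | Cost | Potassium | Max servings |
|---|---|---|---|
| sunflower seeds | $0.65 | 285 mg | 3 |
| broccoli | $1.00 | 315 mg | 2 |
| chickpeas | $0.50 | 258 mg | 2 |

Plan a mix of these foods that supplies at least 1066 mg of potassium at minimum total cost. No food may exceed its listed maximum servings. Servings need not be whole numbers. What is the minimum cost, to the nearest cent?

$2.25

Cost per mg of potassium: chickpeas $0.0019, sunflower seeds $0.0023, broccoli $0.0032.
Take 2 servings of chickpeas: +516.0 mg potassium for $1.00 (total $1.00, still need 550.0 mg).
Take 1.93 servings of sunflower seeds: +550.0 mg potassium for $1.25 (total $2.25, still need 0.0 mg).
Filling from the cheapest source first is optimal under one linear minimum: $2.25.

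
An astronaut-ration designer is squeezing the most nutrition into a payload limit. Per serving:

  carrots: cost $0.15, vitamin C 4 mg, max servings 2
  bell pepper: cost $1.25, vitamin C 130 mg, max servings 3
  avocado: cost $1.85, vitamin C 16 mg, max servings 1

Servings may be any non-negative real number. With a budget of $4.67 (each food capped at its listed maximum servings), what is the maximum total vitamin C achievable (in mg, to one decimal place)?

403.4 mg

Vitamin C per dollar: bell pepper 104, carrots 26.67, avocado 8.649.
Take 3 servings of bell pepper: spends $3.75, +390.0 mg vitamin C (running total 390.0 mg).
Take 2 servings of carrots: spends $0.30, +8.0 mg vitamin C (running total 398.0 mg).
Take 0.3351 servings of avocado: spends $0.62, +5.4 mg vitamin C (running total 403.4 mg).
Greedy by best ratio exhausts the cost allowance optimally: 403.4 mg.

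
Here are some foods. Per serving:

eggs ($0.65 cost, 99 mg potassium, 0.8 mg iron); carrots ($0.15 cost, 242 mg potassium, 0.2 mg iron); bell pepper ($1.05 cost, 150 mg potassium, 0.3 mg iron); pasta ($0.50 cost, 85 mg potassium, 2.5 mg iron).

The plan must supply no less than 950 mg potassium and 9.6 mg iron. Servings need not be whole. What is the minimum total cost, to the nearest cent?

$2.21

At the optimum either one food covers both requirements or two foods hit both targets exactly; no other combination can be cheaper.
eggs only: max(950/99, 9.6/0.8) = 12 servings → $7.80.
carrots only: max(950/242, 9.6/0.2) = 48 servings → $7.20.
bell pepper only: max(950/150, 9.6/0.3) = 32 servings → $33.60.
pasta only: max(950/85, 9.6/2.5) = 11.18 servings → $5.59.
eggs + carrots with both targets exact would need a negative amount; discard.
eggs + bell pepper: intersection lies outside the first quadrant.
eggs + pasta with both tight: 8.685 servings and 1.061 servings → $6.18.
carrots + bell pepper: the both-tight solution has a negative serving — not a feasible corner.
carrots + pasta with both tight: 2.651 servings and 3.628 servings → $2.21.
bell pepper + pasta with both tight: 4.461 servings and 3.305 servings → $6.34.
The minimum over all feasible corners is $2.21.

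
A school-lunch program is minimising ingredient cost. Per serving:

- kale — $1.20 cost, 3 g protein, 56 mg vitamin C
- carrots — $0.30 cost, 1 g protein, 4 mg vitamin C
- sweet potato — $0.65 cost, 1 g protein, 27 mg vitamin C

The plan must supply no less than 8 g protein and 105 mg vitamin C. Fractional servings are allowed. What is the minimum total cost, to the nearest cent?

At the optimum either one food covers both requirements or two foods hit both targets exactly; no other combination can be cheaper.
kale only: max(8/3, 105/56) = 2.667 servings → $3.20.
carrots only: max(8/1, 105/4) = 26.25 servings → $7.88.
sweet potato only: max(8/1, 105/27) = 8 servings → $5.20.
kale + carrots with both tight: 1.659 servings and 3.023 servings → $2.90.
kale + sweet potato: the both-tight solution has a negative serving — not a feasible corner.
carrots + sweet potato with both tight: 4.826 servings and 3.174 servings → $3.51.
Cheapest feasible corner: $2.90.

$2.90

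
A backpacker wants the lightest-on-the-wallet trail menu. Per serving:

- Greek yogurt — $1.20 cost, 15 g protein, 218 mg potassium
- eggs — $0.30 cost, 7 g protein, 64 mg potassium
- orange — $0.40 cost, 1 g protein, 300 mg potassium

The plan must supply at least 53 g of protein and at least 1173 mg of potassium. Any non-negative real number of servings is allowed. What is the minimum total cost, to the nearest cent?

$3.12

A basic optimal solution has at most two foods positive. Try each food alone and each pair with both targets met exactly.
Greek yogurt only: max(53/15, 1173/218) = 5.381 servings → $6.46.
eggs only: max(53/7, 1173/64) = 18.33 servings → $5.50.
orange only: max(53/1, 1173/300) = 53 servings → $21.20.
Greek yogurt + eggs: the both-tight solution has a negative serving — not a feasible corner.
Greek yogurt + orange with both tight: 3.439 servings and 1.411 servings → $4.69.
eggs + orange with both tight: 7.233 servings and 2.367 servings → $3.12.
So the least-cost plan costs $3.12.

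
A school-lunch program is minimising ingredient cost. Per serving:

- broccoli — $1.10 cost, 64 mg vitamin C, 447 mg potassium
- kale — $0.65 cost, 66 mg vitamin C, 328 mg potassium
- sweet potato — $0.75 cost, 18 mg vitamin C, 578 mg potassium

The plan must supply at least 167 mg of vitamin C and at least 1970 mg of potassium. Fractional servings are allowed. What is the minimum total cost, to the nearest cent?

$2.98

This is a tiny linear program; its minimum lies at a vertex of the feasible set. List the vertices and price them.
broccoli only: max(167/64, 1970/447) = 4.407 servings → $4.85.
kale only: max(167/66, 1970/328) = 6.006 servings → $3.90.
sweet potato only: max(167/18, 1970/578) = 9.278 servings → $6.96.
broccoli + kale with both targets exact would need a negative amount; discard.
broccoli + sweet potato with both tight: 2.11 servings and 1.777 servings → $3.65.
kale + sweet potato with both tight: 1.894 servings and 2.334 servings → $2.98.
So the least-cost plan costs $2.98.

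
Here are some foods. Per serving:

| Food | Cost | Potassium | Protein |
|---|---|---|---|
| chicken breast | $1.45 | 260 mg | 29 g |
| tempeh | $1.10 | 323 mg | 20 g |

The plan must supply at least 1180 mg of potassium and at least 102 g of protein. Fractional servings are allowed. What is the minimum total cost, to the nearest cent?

Minimising a linear cost over {potassium ≥ 1180, protein ≥ 102, servings ≥ 0} — the optimum is at a vertex, using one or two foods.
chicken breast only: max(1180/260, 102/29) = 4.538 servings → $6.58.
tempeh only: max(1180/323, 102/20) = 5.1 servings → $5.61.
chicken breast + tempeh with both tight: 2.243 servings and 1.848 servings → $5.28.
So the least-cost plan costs $5.28.

$5.28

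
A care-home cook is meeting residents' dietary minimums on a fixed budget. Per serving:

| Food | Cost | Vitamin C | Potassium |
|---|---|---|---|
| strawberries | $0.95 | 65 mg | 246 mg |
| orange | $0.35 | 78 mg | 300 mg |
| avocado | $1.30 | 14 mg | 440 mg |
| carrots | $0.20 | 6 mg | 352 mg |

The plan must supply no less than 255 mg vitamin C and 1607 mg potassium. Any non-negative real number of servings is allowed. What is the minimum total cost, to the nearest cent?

$1.47

An LP optimum is at a vertex; with two nutrient constraints at most two foods are used. Check each candidate.
strawberries only: max(255/65, 1607/246) = 6.533 servings → $6.21.
orange only: max(255/78, 1607/300) = 5.357 servings → $1.87.
avocado only: max(255/14, 1607/440) = 18.21 servings → $23.68.
carrots only: max(255/6, 1607/352) = 42.5 servings → $8.50.
strawberries + orange: the both-tight solution has a negative serving — not a feasible corner.
strawberries + avocado with both tight: 3.566 servings and 1.659 servings → $5.54.
strawberries + carrots with both tight: 3.743 servings and 1.949 servings → $3.95.
orange + avocado with both tight: 2.978 servings and 1.622 servings → $3.15.
orange + carrots with both tight: 3.123 servings and 1.904 servings → $1.47.
avocado + carrots: intersection lies outside the first quadrant.
Cheapest feasible corner: $1.47.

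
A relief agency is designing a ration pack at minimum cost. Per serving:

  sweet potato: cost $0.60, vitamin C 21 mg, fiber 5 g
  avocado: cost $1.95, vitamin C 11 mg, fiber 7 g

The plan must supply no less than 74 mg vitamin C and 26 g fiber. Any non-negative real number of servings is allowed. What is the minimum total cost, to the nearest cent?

Minimising a linear cost over {vitamin C ≥ 74, fiber ≥ 26, servings ≥ 0} — the optimum is at a vertex, using one or two foods.
sweet potato only: max(74/21, 26/5) = 5.2 servings → $3.12.
avocado only: max(74/11, 26/7) = 6.727 servings → $13.12.
sweet potato + avocado with both tight: 2.522 servings and 1.913 servings → $5.24.
Cheapest feasible corner: $3.12.

$3.12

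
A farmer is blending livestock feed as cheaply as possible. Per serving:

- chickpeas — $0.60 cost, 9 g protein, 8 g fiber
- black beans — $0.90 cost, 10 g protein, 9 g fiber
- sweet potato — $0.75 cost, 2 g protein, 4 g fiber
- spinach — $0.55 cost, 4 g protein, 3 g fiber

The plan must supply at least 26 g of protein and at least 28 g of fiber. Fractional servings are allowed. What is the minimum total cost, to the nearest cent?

This is a tiny linear program; its minimum lies at a vertex of the feasible set. List the vertices and price them.
chickpeas only: max(26/9, 28/8) = 3.5 servings → $2.10.
black beans only: max(26/10, 28/9) = 3.111 servings → $2.80.
sweet potato only: max(26/2, 28/4) = 13 servings → $9.75.
spinach only: max(26/4, 28/3) = 9.333 servings → $5.13.
chickpeas + black beans: intersection lies outside the first quadrant.
chickpeas + sweet potato with both tight: 2.4 servings and 2.2 servings → $3.09.
chickpeas + spinach: intersection lies outside the first quadrant.
black beans + sweet potato with both tight: 2.182 servings and 2.091 servings → $3.53.
black beans + spinach: the both-tight solution has a negative serving — not a feasible corner.
sweet potato + spinach with both tight: 3.4 servings and 4.8 servings → $5.19.
Cheapest feasible corner: $2.10.

$2.10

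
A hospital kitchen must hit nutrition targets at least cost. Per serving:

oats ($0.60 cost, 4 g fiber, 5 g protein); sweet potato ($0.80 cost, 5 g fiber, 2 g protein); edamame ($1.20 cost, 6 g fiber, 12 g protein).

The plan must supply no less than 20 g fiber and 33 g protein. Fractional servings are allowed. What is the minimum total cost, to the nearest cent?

$3.53

This is a tiny linear program; its minimum lies at a vertex of the feasible set. List the vertices and price them.
oats only: max(20/4, 33/5) = 6.6 servings → $3.96.
sweet potato only: max(20/5, 33/2) = 16.5 servings → $13.20.
edamame only: max(20/6, 33/12) = 3.333 servings → $4.00.
oats + sweet potato: the both-tight solution has a negative serving — not a feasible corner.
oats + edamame with both tight: 2.333 servings and 1.778 servings → $3.53.
sweet potato + edamame with both tight: 0.875 servings and 2.604 servings → $3.83.
Cheapest feasible corner: $3.53.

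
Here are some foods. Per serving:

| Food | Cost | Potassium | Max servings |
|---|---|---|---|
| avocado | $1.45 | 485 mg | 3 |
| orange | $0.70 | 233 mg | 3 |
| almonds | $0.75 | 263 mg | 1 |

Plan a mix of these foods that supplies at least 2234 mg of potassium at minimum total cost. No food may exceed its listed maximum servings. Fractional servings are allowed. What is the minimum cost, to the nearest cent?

Cost per mg of potassium: almonds $0.0029, avocado $0.0030, orange $0.0030.
Take 1 serving of almonds: +263.0 mg potassium for $0.75 (total $0.75, still need 1971.0 mg).
Take 3 servings of avocado: +1455.0 mg potassium for $4.35 (total $5.10, still need 516.0 mg).
Take 2.215 servings of orange: +516.0 mg potassium for $1.55 (total $6.65, still need 0.0 mg).
Greedy by cheapest-per-mg is optimal for a single linear constraint, so the minimum cost is $6.65.

$6.65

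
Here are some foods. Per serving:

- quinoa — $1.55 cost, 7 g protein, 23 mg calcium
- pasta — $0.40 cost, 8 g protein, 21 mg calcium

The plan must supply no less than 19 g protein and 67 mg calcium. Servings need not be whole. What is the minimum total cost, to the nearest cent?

$1.28

Two binding constraints pin down two serving amounts, so the optimal mix uses at most two foods. The candidates are each food alone (scaled to the tighter of protein/calcium) and each pair with both constraints tight.
quinoa only: max(19/7, 67/23) = 2.913 servings → $4.52.
pasta only: max(19/8, 67/21) = 3.19 servings → $1.28.
quinoa + pasta with both targets exact would need a negative amount; discard.
Cheapest feasible corner: $1.28.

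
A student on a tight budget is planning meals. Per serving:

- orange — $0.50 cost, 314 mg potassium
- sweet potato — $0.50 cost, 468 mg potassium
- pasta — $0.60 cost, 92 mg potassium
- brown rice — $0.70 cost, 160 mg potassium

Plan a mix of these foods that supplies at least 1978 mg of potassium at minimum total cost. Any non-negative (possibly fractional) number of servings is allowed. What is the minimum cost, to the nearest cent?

Cost per mg of potassium: sweet potato $0.0011, orange $0.0016, brown rice $0.0044, pasta $0.0065.
With no serving limits, use only sweet potato: 1978 mg / 468 mg = 4.226 servings × $0.50 = $2.11.

$2.11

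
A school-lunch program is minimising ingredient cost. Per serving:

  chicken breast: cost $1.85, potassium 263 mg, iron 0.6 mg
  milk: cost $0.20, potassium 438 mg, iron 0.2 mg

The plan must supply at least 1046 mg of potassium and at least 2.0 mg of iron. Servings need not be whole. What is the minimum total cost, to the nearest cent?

$2.00

With two linear requirements the optimum uses one or two foods; enumerate the corners.
chicken breast only: max(1046/263, 2.0/0.6) = 3.977 servings → $7.36.
milk only: max(1046/438, 2.0/0.2) = 10 servings → $2.00.
chicken breast + milk with both tight: 3.172 servings and 0.4833 servings → $5.97.
So the least-cost plan costs $2.00.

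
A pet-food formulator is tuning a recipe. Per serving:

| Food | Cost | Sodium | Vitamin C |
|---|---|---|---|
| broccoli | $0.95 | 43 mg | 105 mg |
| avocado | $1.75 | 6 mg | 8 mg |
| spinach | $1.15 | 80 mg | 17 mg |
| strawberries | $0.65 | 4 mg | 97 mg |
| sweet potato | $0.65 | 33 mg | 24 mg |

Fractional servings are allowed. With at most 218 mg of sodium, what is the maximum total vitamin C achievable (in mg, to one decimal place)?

Vitamin C per mg sodium: strawberries 24.25, broccoli 2.442, avocado 1.333, sweet potato 0.7273, spinach 0.2125.
With no serving limits, spend the whole sodium allowance on strawberries: 218 mg / 4 mg × 97 mg = 5286.5 mg.

5286.5 mg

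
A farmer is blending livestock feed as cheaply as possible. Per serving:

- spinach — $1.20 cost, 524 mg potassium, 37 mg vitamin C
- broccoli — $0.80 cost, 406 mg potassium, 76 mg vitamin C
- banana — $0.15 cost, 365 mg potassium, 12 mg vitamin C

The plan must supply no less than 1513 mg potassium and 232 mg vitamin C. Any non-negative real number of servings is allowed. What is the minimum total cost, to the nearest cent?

$2.46

An LP optimum is at a vertex; with two nutrient constraints at most two foods are used. Check each candidate.
spinach only: max(1513/524, 232/37) = 6.27 servings → $7.52.
broccoli only: max(1513/406, 232/76) = 3.727 servings → $2.98.
banana only: max(1513/365, 232/12) = 19.33 servings → $2.90.
spinach + broccoli with both tight: 0.8385 servings and 2.644 servings → $3.12.
spinach + banana: the both-tight solution has a negative serving — not a feasible corner.
broccoli + banana with both tight: 2.909 servings and 0.9094 servings → $2.46.
So the least-cost plan costs $2.46.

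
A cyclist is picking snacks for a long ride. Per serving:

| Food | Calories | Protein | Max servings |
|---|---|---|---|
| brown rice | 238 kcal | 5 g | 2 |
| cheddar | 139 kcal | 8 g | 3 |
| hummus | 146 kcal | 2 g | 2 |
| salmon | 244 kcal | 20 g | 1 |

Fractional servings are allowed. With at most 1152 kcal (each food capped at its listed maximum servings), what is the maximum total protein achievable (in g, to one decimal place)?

Protein per kcal: salmon 0.08197, cheddar 0.05755, brown rice 0.02101, hummus 0.0137.
Take 1 serving of salmon: uses 244 kcal, +20.0 g protein (running total 20.0 g).
Take 3 servings of cheddar: uses 417 kcal, +24.0 g protein (running total 44.0 g).
Take 2 servings of brown rice: uses 476 kcal, +10.0 g protein (running total 54.0 g).
Take 0.1027 servings of hummus: uses 15 kcal, +0.2 g protein (running total 54.2 g).
Filling greedily by protein-per-kcal is optimal for one linear limit, giving 54.2 g.

54.2 g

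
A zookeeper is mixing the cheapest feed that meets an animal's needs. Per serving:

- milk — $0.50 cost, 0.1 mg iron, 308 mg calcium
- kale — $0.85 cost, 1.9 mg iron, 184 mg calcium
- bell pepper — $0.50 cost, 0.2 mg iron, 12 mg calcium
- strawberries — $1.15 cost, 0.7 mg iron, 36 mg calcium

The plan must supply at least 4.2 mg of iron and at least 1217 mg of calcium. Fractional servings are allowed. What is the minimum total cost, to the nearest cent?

$3.12

milk only: max(4.2/0.1, 1217/308) = 42 servings → $21.00.
kale only: max(4.2/1.9, 1217/184) = 6.614 servings → $5.62.
bell pepper only: max(4.2/0.2, 1217/12) = 101.4 servings → $50.71.
strawberries only: max(4.2/0.7, 1217/36) = 33.81 servings → $38.88.
milk + kale with both tight: 2.716 servings and 2.068 servings → $3.12.
milk + bell pepper with both tight: 3.195 servings and 19.4 servings → $11.30.
milk + strawberries with both tight: 3.305 servings and 5.528 servings → $8.01.
kale + bell pepper: the both-tight solution has a negative serving — not a feasible corner.
kale + strawberries with both targets exact would need a negative amount; discard.
bell pepper + strawberries: the both-tight solution has a negative serving — not a feasible corner.
The minimum over all feasible corners is $3.12.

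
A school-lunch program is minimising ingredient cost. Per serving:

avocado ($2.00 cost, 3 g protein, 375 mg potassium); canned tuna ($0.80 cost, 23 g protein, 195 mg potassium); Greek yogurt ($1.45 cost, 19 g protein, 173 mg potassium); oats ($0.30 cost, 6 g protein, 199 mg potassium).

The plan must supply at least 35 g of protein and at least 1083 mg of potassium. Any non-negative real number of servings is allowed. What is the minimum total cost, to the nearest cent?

Two binding constraints pin down two serving amounts, so the optimal mix uses at most two foods. The candidates are each food alone (scaled to the tighter of protein/potassium) and each pair with both constraints tight.
avocado only: max(35/3, 1083/375) = 11.67 servings → $23.33.
canned tuna only: max(35/23, 1083/195) = 5.554 servings → $4.44.
Greek yogurt only: max(35/19, 1083/173) = 6.26 servings → $9.08.
oats only: max(35/6, 1083/199) = 5.833 servings → $1.75.
avocado + canned tuna with both tight: 2.249 servings and 1.228 servings → $5.48.
avocado + Greek yogurt with both tight: 2.198 servings and 1.495 servings → $6.56.
avocado + oats: intersection lies outside the first quadrant.
canned tuna + Greek yogurt: the both-tight solution has a negative serving — not a feasible corner.
canned tuna + oats with both tight: 0.1371 servings and 5.308 servings → $1.70.
Greek yogurt + oats with both tight: 0.1703 servings and 5.294 servings → $1.84.
The minimum over all feasible corners is $1.70.

$1.70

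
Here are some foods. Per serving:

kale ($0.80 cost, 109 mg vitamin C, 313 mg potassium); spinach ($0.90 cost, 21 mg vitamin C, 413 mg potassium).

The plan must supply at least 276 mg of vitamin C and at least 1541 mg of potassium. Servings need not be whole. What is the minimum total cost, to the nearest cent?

Minimising a linear cost over {vitamin C ≥ 276, potassium ≥ 1541, servings ≥ 0} — the optimum is at a vertex, using one or two foods.
kale only: max(276/109, 1541/313) = 4.923 servings → $3.94.
spinach only: max(276/21, 1541/413) = 13.14 servings → $11.83.
kale + spinach with both tight: 2.123 servings and 2.122 servings → $3.61.
Cheapest feasible corner: $3.61.

$3.61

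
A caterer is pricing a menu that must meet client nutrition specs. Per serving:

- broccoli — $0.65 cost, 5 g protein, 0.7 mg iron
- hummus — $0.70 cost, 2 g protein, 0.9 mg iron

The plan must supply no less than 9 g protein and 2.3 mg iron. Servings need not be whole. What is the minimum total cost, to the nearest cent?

This is a tiny linear program; its minimum lies at a vertex of the feasible set. List the vertices and price them.
broccoli only: max(9/5, 2.3/0.7) = 3.286 servings → $2.14.
hummus only: max(9/2, 2.3/0.9) = 4.5 servings → $3.15.
broccoli + hummus with both tight: 1.129 servings and 1.677 servings → $1.91.
So the least-cost plan costs $1.91.

$1.91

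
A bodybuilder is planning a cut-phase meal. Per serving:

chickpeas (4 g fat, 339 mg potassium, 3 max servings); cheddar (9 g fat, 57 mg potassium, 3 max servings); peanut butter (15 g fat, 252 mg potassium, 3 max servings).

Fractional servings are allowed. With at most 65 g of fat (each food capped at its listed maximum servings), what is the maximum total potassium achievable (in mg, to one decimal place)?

1823.7 mg

Potassium per g fat: chickpeas 84.75, peanut butter 16.8, cheddar 6.333.
Take 3 servings of chickpeas: uses 12 g fat, +1017.0 mg potassium (running total 1017.0 mg).
Take 3 servings of peanut butter: uses 45 g fat, +756.0 mg potassium (running total 1773.0 mg).
Take 0.8889 servings of cheddar: uses 8 g fat, +50.7 mg potassium (running total 1823.7 mg).
Filling greedily by potassium-per-g fat is optimal for one linear limit, giving 1823.7 mg.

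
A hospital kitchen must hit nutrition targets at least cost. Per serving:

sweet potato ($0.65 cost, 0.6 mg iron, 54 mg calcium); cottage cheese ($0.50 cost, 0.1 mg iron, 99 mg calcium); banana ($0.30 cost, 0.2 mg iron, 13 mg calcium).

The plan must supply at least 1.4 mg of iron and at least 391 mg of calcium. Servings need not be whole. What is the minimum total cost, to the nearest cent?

$2.67

A basic optimal solution has at most two foods positive. Try each food alone and each pair with both targets met exactly.
sweet potato only: max(1.4/0.6, 391/54) = 7.241 servings → $4.71.
cottage cheese only: max(1.4/0.1, 391/99) = 14 servings → $7.00.
banana only: max(1.4/0.2, 391/13) = 30.08 servings → $9.02.
sweet potato + cottage cheese with both tight: 1.843 servings and 2.944 servings → $2.67.
sweet potato + banana with both targets exact would need a negative amount; discard.
cottage cheese + banana with both tight: 3.243 servings and 5.378 servings → $3.24.
So the least-cost plan costs $2.67.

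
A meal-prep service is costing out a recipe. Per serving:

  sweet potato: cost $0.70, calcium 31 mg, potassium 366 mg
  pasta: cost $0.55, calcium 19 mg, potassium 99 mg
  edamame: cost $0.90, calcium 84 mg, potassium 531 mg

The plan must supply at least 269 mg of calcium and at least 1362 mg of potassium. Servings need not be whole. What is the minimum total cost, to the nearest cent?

$2.88

This is a tiny linear program; its minimum lies at a vertex of the feasible set. List the vertices and price them.
sweet potato only: max(269/31, 1362/366) = 8.677 servings → $6.07.
pasta only: max(269/19, 1362/99) = 14.16 servings → $7.79.
edamame only: max(269/84, 1362/531) = 3.202 servings → $2.88.
sweet potato + pasta: intersection lies outside the first quadrant.
sweet potato + edamame with both targets exact would need a negative amount; discard.
pasta + edamame: the both-tight solution has a negative serving — not a feasible corner.
Cheapest feasible corner: $2.88.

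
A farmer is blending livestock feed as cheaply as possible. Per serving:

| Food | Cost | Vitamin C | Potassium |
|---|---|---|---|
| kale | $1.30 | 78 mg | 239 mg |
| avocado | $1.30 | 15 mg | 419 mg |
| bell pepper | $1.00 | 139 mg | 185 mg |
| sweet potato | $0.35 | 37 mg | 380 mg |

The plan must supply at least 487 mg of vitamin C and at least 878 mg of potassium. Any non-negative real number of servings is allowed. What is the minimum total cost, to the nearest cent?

At the optimum either one food covers both requirements or two foods hit both targets exactly; no other combination can be cheaper.
kale only: max(487/78, 878/239) = 6.244 servings → $8.12.
avocado only: max(487/15, 878/419) = 32.47 servings → $42.21.
bell pepper only: max(487/139, 878/185) = 4.746 servings → $4.75.
sweet potato only: max(487/37, 878/380) = 13.16 servings → $4.61.
kale + avocado: intersection lies outside the first quadrant.
kale + bell pepper with both tight: 1.7 servings and 2.55 servings → $4.76.
kale + sweet potato with both targets exact would need a negative amount; discard.
avocado + bell pepper with both tight: 0.576 servings and 3.441 servings → $4.19.
avocado + sweet potato: intersection lies outside the first quadrant.
bell pepper + sweet potato with both tight: 3.319 servings and 0.6949 servings → $3.56.
Cheapest feasible corner: $3.56.

$3.56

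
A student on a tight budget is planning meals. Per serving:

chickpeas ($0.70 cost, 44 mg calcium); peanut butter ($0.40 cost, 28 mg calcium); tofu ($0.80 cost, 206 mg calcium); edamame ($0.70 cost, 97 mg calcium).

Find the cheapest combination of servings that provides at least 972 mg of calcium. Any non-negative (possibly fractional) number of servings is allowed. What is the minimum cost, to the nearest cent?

Cost per mg of calcium: tofu $0.0039, edamame $0.0072, peanut butter $0.0143, chickpeas $0.0159.
With no serving limits, use only tofu: 972 mg / 206 mg = 4.718 servings × $0.80 = $3.77.

$3.77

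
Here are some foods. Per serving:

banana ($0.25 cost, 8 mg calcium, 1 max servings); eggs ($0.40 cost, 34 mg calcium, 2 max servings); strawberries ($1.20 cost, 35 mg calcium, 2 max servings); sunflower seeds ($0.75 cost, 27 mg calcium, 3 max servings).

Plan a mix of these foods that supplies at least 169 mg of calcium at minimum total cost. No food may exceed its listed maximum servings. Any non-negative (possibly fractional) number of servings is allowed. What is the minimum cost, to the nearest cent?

$3.71

Cost per mg of calcium: eggs $0.0118, sunflower seeds $0.0278, banana $0.0312, strawberries $0.0343.
Take 2 servings of eggs: +68.0 mg calcium for $0.80 (total $0.80, still need 101.0 mg).
Take 3 servings of sunflower seeds: +81.0 mg calcium for $2.25 (total $3.05, still need 20.0 mg).
Take 1 serving of banana: +8.0 mg calcium for $0.25 (total $3.30, still need 12.0 mg).
Take 0.3429 servings of strawberries: +12.0 mg calcium for $0.41 (total $3.71, still need 0.0 mg).
Greedy by cheapest-per-mg is optimal for a single linear constraint, so the minimum cost is $3.71.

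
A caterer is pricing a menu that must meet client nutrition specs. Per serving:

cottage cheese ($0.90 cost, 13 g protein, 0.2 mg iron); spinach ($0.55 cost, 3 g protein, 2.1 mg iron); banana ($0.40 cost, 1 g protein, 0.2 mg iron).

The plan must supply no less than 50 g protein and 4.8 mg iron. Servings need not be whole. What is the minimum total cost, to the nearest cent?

cottage cheese only: max(50/13, 4.8/0.2) = 24 servings → $21.60.
spinach only: max(50/3, 4.8/2.1) = 16.67 servings → $9.17.
banana only: max(50/1, 4.8/0.2) = 50 servings → $20.00.
cottage cheese + spinach with both tight: 3.393 servings and 1.963 servings → $4.13.
cottage cheese + banana with both tight: 2.167 servings and 21.83 servings → $10.68.
spinach + banana: the both-tight solution has a negative serving — not a feasible corner.
The minimum over all feasible corners is $4.13.

$4.13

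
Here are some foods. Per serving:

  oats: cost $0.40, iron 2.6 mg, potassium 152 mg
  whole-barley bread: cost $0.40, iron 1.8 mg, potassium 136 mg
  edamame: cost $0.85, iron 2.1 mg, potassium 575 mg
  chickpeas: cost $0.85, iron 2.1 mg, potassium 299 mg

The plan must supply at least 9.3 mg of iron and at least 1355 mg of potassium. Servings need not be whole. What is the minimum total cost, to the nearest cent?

oats only: max(9.3/2.6, 1355/152) = 8.914 servings → $3.57.
whole-barley bread only: max(9.3/1.8, 1355/136) = 9.963 servings → $3.99.
edamame only: max(9.3/2.1, 1355/575) = 4.429 servings → $3.76.
chickpeas only: max(9.3/2.1, 1355/299) = 4.532 servings → $3.85.
oats + whole-barley bread: intersection lies outside the first quadrant.
oats + edamame with both tight: 2.128 servings and 1.794 servings → $2.38.
oats + chickpeas: intersection lies outside the first quadrant.
whole-barley bread + edamame with both tight: 3.339 servings and 1.567 servings → $2.67.
whole-barley bread + chickpeas: the both-tight solution has a negative serving — not a feasible corner.
edamame + chickpeas with both tight: 0.1118 servings and 4.317 servings → $3.76.
The minimum over all feasible corners is $2.38.

$2.38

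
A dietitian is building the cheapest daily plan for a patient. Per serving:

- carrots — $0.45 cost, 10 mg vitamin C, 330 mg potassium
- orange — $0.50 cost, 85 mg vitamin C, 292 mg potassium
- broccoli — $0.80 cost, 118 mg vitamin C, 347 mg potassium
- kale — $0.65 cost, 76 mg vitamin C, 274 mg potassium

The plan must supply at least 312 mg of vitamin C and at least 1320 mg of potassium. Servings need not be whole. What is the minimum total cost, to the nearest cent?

$2.16

Two binding constraints pin down two serving amounts, so the optimal mix uses at most two foods. The candidates are each food alone (scaled to the tighter of vitamin C/potassium) and each pair with both constraints tight.
carrots only: max(312/10, 1320/330) = 31.2 servings → $14.04.
orange only: max(312/85, 1320/292) = 4.521 servings → $2.26.
broccoli only: max(312/118, 1320/347) = 3.804 servings → $3.04.
kale only: max(312/76, 1320/274) = 4.818 servings → $3.13.
carrots + orange with both tight: 0.8395 servings and 3.572 servings → $2.16.
carrots + broccoli with both tight: 1.339 servings and 2.531 servings → $2.63.
carrots + kale with both tight: 0.6639 servings and 4.018 servings → $2.91.
orange + broccoli: the both-tight solution has a negative serving — not a feasible corner.
orange + kale with both targets exact would need a negative amount; discard.
broccoli + kale: intersection lies outside the first quadrant.
The minimum over all feasible corners is $2.16.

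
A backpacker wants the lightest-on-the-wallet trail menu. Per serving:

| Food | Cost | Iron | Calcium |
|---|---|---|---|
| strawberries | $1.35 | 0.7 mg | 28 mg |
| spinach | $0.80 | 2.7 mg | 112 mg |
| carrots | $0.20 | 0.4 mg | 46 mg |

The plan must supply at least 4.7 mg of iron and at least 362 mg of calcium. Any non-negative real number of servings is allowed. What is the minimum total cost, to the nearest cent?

$1.86

At the optimum either one food covers both requirements or two foods hit both targets exactly; no other combination can be cheaper.
strawberries only: max(4.7/0.7, 362/28) = 12.93 servings → $17.45.
spinach only: max(4.7/2.7, 362/112) = 3.232 servings → $2.59.
carrots only: max(4.7/0.4, 362/46) = 11.75 servings → $2.35.
strawberries + spinach: the both-tight solution has a negative serving — not a feasible corner.
strawberries + carrots with both tight: 3.4 servings and 5.8 servings → $5.75.
spinach + carrots with both tight: 0.8992 servings and 5.68 servings → $1.86.
The minimum over all feasible corners is $1.86.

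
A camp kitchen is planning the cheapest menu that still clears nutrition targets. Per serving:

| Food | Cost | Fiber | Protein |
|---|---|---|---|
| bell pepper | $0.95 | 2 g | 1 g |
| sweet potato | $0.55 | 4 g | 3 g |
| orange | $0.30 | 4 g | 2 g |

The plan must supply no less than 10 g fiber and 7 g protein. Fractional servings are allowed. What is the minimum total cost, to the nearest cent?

With two linear requirements the optimum uses one or two foods; enumerate the corners.
bell pepper only: max(10/2, 7/1) = 7 servings → $6.65.
sweet potato only: max(10/4, 7/3) = 2.5 servings → $1.38.
orange only: max(10/4, 7/2) = 3.5 servings → $1.05.
bell pepper + sweet potato with both tight: 1 serving and 2 servings → $2.05.
bell pepper + orange (both tight): parallel constraints — no distinct corner.
sweet potato + orange with both tight: 2 servings and 0.5 servings → $1.25.
The minimum over all feasible corners is $1.05.

$1.05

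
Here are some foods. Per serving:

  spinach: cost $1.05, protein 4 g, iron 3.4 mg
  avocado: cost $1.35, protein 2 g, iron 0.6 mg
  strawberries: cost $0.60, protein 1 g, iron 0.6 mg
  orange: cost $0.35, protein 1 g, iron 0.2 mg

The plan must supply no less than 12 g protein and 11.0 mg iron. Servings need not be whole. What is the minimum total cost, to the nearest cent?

Two binding constraints pin down two serving amounts, so the optimal mix uses at most two foods. The candidates are each food alone (scaled to the tighter of protein/iron) and each pair with both constraints tight.
spinach only: max(12/4, 11.0/3.4) = 3.235 servings → $3.40.
avocado only: max(12/2, 11.0/0.6) = 18.33 servings → $24.75.
strawberries only: max(12/1, 11.0/0.6) = 18.33 servings → $11.00.
orange only: max(12/1, 11.0/0.2) = 55 servings → $19.25.
spinach + avocado: intersection lies outside the first quadrant.
spinach + strawberries: intersection lies outside the first quadrant.
spinach + orange: the both-tight solution has a negative serving — not a feasible corner.
avocado + strawberries: intersection lies outside the first quadrant.
avocado + orange with both targets exact would need a negative amount; discard.
strawberries + orange: the both-tight solution has a negative serving — not a feasible corner.
The minimum over all feasible corners is $3.40.

$3.40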